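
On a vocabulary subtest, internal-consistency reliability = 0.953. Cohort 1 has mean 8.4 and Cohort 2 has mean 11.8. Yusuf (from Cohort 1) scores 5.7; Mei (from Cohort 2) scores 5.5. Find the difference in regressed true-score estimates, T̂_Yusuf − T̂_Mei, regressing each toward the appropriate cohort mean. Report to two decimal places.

0.03

T̂_Yusuf = 0.953(5.7) + 0.047(8.4) = 5.8269
T̂_Mei = 0.953(5.5) + 0.047(11.8) = 5.7961
Difference = 5.8269 − 5.7961 = 0.0308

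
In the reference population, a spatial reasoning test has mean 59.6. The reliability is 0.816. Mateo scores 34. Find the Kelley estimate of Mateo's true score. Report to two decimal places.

T̂ = ρX + (1 − ρ)μ
  = 0.816 × 34 + 0.184 × 59.6
  = 27.744 + 10.9664
  = 38.710
  ≈ 38.71

38.71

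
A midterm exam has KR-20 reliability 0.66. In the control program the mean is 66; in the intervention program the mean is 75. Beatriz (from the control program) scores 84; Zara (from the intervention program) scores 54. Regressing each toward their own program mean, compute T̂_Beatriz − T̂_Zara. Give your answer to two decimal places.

T̂_Beatriz = 0.66(84) + 0.34(66) = 77.8800
T̂_Zara = 0.66(54) + 0.34(75) = 61.1400
Difference = 77.8800 − 61.1400 = 16.7400

16.74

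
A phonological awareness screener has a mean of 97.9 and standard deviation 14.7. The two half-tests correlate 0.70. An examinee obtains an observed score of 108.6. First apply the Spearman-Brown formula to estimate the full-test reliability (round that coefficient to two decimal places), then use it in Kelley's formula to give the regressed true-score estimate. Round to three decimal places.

Spearman-Brown: ρ = 2r/(1 + r) = 2(0.70)/(1 + 0.70) = 1.400/1.70 = 0.8235 → 0.82
Kelley's formula gives T̂ = 0.82·108.6 + 0.18·97.9 = 89.052 + 17.622 = 106.6740.

106.674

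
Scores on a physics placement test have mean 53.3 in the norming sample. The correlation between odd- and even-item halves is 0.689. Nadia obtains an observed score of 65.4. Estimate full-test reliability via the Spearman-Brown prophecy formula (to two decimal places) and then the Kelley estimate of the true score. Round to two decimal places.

63.22

Spearman-Brown: ρ = 2r/(1 + r) = 2(0.689)/(1 + 0.689) = 1.3780/1.689 = 0.8159 → 0.82
T̂ = ρX + (1 − ρ)μ
  = 0.82 × 65.4 + 0.18 × 53.3
  = 53.628 + 9.594
  = 63.222
  ≈ 63.22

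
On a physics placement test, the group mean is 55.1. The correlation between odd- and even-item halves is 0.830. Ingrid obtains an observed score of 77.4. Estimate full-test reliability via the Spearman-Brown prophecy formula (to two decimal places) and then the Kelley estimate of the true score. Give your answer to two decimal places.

75.39

Spearman-Brown: ρ = 2r/(1 + r) = 2(0.830)/(1 + 0.830) = 1.6600/1.830 = 0.9071 → 0.91
Weight the observed score by reliability and the mean by (1 − reliability): T̂ = 0.91·77.4 + 0.09·55.1 = 70.434 + 4.959 = 75.393.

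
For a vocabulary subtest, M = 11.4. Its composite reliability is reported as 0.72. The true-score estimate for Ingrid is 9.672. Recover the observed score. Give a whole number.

9

T̂ = ρX + (1 − ρ)μ  ⇒  X = (T̂ − (1 − ρ)μ) / ρ
X = (9.672 − 0.28 × 11.4) / 0.72 = (9.672 − 3.192) / 0.72 = 6.480 / 0.72 = 9.00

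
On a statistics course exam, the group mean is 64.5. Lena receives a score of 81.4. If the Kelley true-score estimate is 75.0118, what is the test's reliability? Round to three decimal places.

T̂ = ρX + (1 − ρ)μ  ⇒  T̂ − μ = ρ(X − μ)
ρ = (T̂ − μ)/(X − μ) = (75.0118 − 64.5) / (81.4 − 64.5) = 10.5118 / 16.9 = 0.62200

0.622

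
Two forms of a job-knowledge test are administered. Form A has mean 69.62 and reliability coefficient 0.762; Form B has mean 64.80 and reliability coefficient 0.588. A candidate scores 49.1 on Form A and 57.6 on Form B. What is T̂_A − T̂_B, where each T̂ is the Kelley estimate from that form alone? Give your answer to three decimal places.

-6.583

T̂_A = 0.762(49.1) + 0.238(69.62) = 53.98376
T̂_B = 0.588(57.6) + 0.412(64.80) = 60.56640
T̂_A − T̂_B = -6.58264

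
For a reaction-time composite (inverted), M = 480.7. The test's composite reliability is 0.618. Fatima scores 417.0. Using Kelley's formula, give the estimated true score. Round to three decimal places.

441.333

T̂ = 0.618(417.0) + 0.382(480.7) = 257.7060 + 183.6274 = 441.3334 → 441.333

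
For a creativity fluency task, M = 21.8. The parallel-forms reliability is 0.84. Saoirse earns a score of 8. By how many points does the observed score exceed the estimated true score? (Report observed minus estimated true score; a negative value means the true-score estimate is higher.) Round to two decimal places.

Weight the observed score by reliability and the mean by (1 − reliability): T̂ = 0.84·8 + 0.16·21.8 = 6.72 + 3.488 = 10.2080.
X − T̂ = 8 − 10.208 = -2.208 → -2.21

-2.21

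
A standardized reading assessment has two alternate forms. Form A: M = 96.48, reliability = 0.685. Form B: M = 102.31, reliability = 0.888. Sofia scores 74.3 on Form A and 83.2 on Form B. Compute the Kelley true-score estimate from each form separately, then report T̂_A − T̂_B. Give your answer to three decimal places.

T̂_A = 0.685(74.3) + 0.315(96.48) = 81.28670
T̂_B = 0.888(83.2) + 0.112(102.31) = 85.34032
T̂_A − T̂_B = -4.05362

-4.054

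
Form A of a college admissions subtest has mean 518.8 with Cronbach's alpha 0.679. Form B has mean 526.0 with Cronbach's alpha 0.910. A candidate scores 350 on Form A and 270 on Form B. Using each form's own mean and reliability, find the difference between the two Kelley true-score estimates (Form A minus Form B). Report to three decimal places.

111.145

T̂_A = 0.679(350) + 0.321(518.8) = 404.18480
T̂_B = 0.910(270) + 0.090(526.0) = 293.04000
T̂_A − T̂_B = 111.14480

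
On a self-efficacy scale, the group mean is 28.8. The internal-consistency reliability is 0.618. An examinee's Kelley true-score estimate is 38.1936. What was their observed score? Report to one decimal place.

44.0

T̂ = ρX + (1 − ρ)μ  ⇒  X = (T̂ − (1 − ρ)μ) / ρ
X = (38.1936 − 0.382 × 28.8) / 0.618 = (38.1936 − 11.0016) / 0.618 = 27.1920 / 0.618 = 44.000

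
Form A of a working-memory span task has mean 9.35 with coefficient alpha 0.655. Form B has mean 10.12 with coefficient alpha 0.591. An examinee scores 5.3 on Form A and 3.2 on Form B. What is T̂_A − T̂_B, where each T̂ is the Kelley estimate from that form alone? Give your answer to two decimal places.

0.67

T̂_A = 0.655(5.3) + 0.345(9.35) = 6.6972
T̂_B = 0.591(3.2) + 0.409(10.12) = 6.0303
T̂_A − T̂_B = 0.6670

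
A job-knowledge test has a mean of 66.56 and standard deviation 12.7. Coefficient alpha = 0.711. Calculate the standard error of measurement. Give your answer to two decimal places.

6.83

SEM = SD · √(1 − ρ) = 12.7 × √0.289 = 12.7 × 0.5376 = 6.827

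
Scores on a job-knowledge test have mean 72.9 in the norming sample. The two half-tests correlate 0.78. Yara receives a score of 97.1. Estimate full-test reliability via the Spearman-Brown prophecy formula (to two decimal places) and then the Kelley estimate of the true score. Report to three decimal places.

Spearman-Brown: ρ = 2r/(1 + r) = 2(0.78)/(1 + 0.78) = 1.560/1.78 = 0.8764 → 0.88
Kelley's formula gives T̂ = 0.88·97.1 + 0.12·72.9 = 85.448 + 8.748 = 94.1960.

94.196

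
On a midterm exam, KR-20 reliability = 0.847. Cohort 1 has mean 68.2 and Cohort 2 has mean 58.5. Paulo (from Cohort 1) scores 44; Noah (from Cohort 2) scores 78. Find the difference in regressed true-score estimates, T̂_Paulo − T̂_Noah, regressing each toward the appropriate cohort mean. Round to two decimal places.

T̂_Paulo = 0.847(44) + 0.153(68.2) = 47.7026
T̂_Noah = 0.847(78) + 0.153(58.5) = 75.0165
Difference = 47.7026 − 75.0165 = -27.3139

-27.31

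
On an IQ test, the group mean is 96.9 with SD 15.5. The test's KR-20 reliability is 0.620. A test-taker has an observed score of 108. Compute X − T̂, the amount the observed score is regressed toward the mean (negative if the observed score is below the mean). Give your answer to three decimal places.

4.218

T̂ = ρX + (1 − ρ)μ
  = 0.620 × 108 + 0.380 × 96.9
  = 66.960 + 36.8220
  = 103.78200
  ≈ 103.7820
X − T̂ = 108 − 103.7820 = 4.2180 → 4.218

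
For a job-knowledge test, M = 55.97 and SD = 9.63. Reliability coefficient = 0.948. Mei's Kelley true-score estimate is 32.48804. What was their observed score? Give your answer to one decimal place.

T̂ = ρX + (1 − ρ)μ  ⇒  X = (T̂ − (1 − ρ)μ) / ρ
X = (32.48804 − 0.052 × 55.97) / 0.948 = (32.48804 − 2.91044) / 0.948 = 29.57760 / 0.948 = 31.200

31.2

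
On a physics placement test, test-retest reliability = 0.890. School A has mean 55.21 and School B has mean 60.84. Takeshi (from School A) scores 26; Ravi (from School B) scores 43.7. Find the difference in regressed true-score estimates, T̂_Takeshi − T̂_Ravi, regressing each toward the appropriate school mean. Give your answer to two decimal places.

-16.37

T̂_Takeshi = 0.890(26) + 0.110(55.21) = 29.2131
T̂_Ravi = 0.890(43.7) + 0.110(60.84) = 45.5854
Difference = 29.2131 − 45.5854 = -16.3723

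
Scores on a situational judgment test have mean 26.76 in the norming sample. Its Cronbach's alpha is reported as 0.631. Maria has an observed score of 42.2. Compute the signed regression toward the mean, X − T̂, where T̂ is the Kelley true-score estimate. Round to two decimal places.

5.70

Regress the observed score toward the mean by the unreliability: T̂ = 0.631·42.2 + 0.369·26.76 = 26.6282 + 9.87444 = 36.5026.
X − T̂ = 42.2 − 36.503 = 5.697 → 5.70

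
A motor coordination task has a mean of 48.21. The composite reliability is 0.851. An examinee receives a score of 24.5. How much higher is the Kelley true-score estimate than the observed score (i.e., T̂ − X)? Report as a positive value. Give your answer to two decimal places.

T̂ = 0.851(24.5) + 0.149(48.21) = 20.8495 + 7.18329 = 28.0328 → 28.033
T̂ − X = 28.033 − 24.5 = 3.533 → 3.53

3.53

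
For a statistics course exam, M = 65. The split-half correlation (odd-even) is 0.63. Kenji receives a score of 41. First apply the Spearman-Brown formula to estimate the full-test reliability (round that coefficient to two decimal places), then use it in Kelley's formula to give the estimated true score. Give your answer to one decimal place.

Spearman-Brown: ρ = 2r/(1 + r) = 2(0.63)/(1 + 0.63) = 1.260/1.63 = 0.7730 → 0.77
T̂ = ρX + (1 − ρ)μ
  = 0.77 × 41 + 0.23 × 65
  = 31.57 + 14.95
  = 46.52
  ≈ 46.5

46.5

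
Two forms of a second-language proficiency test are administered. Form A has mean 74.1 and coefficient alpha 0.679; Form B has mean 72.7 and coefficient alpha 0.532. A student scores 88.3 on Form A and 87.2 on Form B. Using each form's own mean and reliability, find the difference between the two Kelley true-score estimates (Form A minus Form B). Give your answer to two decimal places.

3.33

T̂_A = 0.679(88.3) + 0.321(74.1) = 83.7418
T̂_B = 0.532(87.2) + 0.468(72.7) = 80.4140
T̂_A − T̂_B = 3.3278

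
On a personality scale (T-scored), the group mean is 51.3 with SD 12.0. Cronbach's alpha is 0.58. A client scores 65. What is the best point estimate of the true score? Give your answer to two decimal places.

Regress the observed score toward the mean by the unreliability: T̂ = 0.58·65 + 0.42·51.3 = 37.70 + 21.546 = 59.246.

59.25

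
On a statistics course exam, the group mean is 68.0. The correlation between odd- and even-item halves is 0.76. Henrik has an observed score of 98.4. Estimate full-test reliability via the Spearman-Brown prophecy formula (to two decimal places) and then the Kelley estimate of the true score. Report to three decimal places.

94.144

Spearman-Brown: ρ = 2r/(1 + r) = 2(0.76)/(1 + 0.76) = 1.520/1.76 = 0.8636 → 0.86
T̂ = 0.86(98.4) + 0.14(68.0) = 84.624 + 9.520 = 94.1440 → 94.144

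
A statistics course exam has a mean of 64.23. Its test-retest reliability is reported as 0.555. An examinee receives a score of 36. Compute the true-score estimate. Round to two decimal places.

T̂ = ρX + (1 − ρ)μ
  = 0.555 × 36 + 0.445 × 64.23
  = 19.980 + 28.58235
  = 48.562
  ≈ 48.56

48.56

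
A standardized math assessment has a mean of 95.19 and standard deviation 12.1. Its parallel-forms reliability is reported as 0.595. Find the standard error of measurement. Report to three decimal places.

7.700

SEM = SD · √(1 − ρ) = 12.1 × √0.405 = 12.1 × 0.6364 = 7.7004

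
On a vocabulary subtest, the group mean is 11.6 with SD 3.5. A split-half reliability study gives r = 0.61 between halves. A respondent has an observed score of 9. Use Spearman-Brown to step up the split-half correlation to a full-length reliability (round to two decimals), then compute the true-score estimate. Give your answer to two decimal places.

Spearman-Brown: ρ = 2r/(1 + r) = 2(0.61)/(1 + 0.61) = 1.220/1.61 = 0.7578 → 0.76
T̂ = 0.76(9) + 0.24(11.6) = 6.84 + 2.784 = 9.624 → 9.62

9.62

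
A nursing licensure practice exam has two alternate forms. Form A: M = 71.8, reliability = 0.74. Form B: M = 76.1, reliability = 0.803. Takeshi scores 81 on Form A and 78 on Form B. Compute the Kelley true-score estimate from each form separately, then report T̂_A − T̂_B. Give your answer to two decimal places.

T̂_A = 0.74(81) + 0.26(71.8) = 78.6080
T̂_B = 0.803(78) + 0.197(76.1) = 77.6257
T̂_A − T̂_B = 0.9823

0.98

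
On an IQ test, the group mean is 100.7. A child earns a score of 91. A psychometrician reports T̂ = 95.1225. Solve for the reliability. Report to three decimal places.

T̂ = ρX + (1 − ρ)μ  ⇒  T̂ − μ = ρ(X − μ)
ρ = (T̂ − μ)/(X − μ) = (95.1225 − 100.7) / (91 − 100.7) = -5.5775 / -9.7 = 0.57500

0.575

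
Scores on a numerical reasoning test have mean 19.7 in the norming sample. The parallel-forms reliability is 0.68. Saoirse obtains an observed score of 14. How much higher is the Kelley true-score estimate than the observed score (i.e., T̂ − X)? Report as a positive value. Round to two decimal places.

1.82

T̂ = 0.68(14) + 0.32(19.7) = 9.52 + 6.304 = 15.8240 → 15.824
T̂ − X = 15.824 − 14 = 1.824 → 1.82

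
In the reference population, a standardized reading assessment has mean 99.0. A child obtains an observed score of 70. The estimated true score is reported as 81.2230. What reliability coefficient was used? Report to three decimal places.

T̂ = ρX + (1 − ρ)μ  ⇒  T̂ − μ = ρ(X − μ)
ρ = (T̂ − μ)/(X − μ) = (81.2230 − 99.0) / (70 − 99.0) = -17.7770 / -29.0 = 0.61300

0.613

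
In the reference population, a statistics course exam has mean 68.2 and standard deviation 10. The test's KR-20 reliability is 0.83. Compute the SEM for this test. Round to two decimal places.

SEM = SD · √(1 − ρ) = 10 × √0.17 = 10 × 0.4123 = 4.123

4.12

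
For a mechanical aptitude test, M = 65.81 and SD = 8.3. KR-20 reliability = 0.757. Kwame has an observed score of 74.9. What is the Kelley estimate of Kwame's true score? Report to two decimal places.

72.69

T̂ = 0.757(74.9) + 0.243(65.81) = 56.6993 + 15.99183 = 72.691 → 72.69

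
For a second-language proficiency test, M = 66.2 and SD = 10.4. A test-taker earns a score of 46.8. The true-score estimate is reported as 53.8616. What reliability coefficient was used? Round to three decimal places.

0.636

T̂ = ρX + (1 − ρ)μ  ⇒  T̂ − μ = ρ(X − μ)
ρ = (T̂ − μ)/(X − μ) = (53.8616 − 66.2) / (46.8 − 66.2) = -12.3384 / -19.4 = 0.63600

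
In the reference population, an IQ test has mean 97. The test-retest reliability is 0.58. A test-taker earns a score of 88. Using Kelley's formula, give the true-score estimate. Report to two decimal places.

91.78

T̂ = ρX + (1 − ρ)μ
  = 0.58 × 88 + 0.42 × 97
  = 51.04 + 40.74
  = 91.780
  ≈ 91.78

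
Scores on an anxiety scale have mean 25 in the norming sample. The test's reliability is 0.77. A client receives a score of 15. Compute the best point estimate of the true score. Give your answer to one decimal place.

17.3

Kelley's formula gives T̂ = 0.77·15 + 0.23·25 = 11.55 + 5.75 = 17.30.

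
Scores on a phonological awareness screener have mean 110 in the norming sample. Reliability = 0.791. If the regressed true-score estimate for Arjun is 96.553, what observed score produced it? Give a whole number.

93

T̂ = ρX + (1 − ρ)μ  ⇒  X = (T̂ − (1 − ρ)μ) / ρ
X = (96.553 − 0.209 × 110) / 0.791 = (96.553 − 22.990) / 0.791 = 73.563 / 0.791 = 93.00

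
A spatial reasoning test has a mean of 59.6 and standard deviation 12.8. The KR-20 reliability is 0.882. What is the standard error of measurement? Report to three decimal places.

4.397

SEM = SD · √(1 − ρ) = 12.8 × √0.118 = 12.8 × 0.3435 = 4.3969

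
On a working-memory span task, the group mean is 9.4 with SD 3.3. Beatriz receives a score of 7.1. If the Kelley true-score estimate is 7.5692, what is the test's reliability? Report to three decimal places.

T̂ = ρX + (1 − ρ)μ  ⇒  T̂ − μ = ρ(X − μ)
ρ = (T̂ − μ)/(X − μ) = (7.5692 − 9.4) / (7.1 − 9.4) = -1.8308 / -2.3 = 0.79600

0.796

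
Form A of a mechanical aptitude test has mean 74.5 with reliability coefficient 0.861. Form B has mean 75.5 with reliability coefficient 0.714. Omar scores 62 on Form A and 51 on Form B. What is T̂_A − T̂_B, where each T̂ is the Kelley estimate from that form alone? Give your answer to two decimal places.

T̂_A = 0.861(62) + 0.139(74.5) = 63.7375
T̂_B = 0.714(51) + 0.286(75.5) = 58.0070
T̂_A − T̂_B = 5.7305

5.73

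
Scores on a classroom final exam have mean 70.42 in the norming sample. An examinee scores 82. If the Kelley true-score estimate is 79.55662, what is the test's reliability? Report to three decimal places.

0.789

T̂ = ρX + (1 − ρ)μ  ⇒  T̂ − μ = ρ(X − μ)
ρ = (T̂ − μ)/(X − μ) = (79.55662 − 70.42) / (82 − 70.42) = 9.13662 / 11.58 = 0.78900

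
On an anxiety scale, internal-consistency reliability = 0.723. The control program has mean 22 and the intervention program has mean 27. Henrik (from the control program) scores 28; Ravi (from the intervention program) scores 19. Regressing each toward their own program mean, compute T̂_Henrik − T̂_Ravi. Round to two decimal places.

5.12

T̂_Henrik = 0.723(28) + 0.277(22) = 26.3380
T̂_Ravi = 0.723(19) + 0.277(27) = 21.2160
Difference = 26.3380 − 21.2160 = 5.1220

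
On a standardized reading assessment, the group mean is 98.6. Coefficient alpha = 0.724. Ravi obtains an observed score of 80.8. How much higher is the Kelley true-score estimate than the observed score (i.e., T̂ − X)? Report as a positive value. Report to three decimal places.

4.913

T̂ = 0.724(80.8) + 0.276(98.6) = 58.4992 + 27.2136 = 85.71280 → 85.7128
T̂ − X = 85.7128 − 80.8 = 4.9128 → 4.913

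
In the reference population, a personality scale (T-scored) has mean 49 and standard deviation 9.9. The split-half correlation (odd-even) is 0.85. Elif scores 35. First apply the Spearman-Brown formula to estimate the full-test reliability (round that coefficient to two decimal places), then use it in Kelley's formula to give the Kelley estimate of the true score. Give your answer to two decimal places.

Spearman-Brown: ρ = 2r/(1 + r) = 2(0.85)/(1 + 0.85) = 1.700/1.85 = 0.9189 → 0.92
Regress the observed score toward the mean by the unreliability: T̂ = 0.92·35 + 0.08·49 = 32.20 + 3.92 = 36.120.

36.12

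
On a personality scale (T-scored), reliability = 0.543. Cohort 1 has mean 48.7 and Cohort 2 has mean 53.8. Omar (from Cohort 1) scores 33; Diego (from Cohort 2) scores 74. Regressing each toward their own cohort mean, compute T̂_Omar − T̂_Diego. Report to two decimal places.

-24.59

T̂_Omar = 0.543(33) + 0.457(48.7) = 40.1749
T̂_Diego = 0.543(74) + 0.457(53.8) = 64.7686
Difference = 40.1749 − 64.7686 = -24.5937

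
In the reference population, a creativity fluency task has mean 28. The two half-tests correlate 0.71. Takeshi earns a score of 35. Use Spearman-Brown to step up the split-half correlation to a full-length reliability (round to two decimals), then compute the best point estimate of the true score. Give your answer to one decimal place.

Spearman-Brown: ρ = 2r/(1 + r) = 2(0.71)/(1 + 0.71) = 1.420/1.71 = 0.8304 → 0.83
T̂ = ρX + (1 − ρ)μ
  = 0.83 × 35 + 0.17 × 28
  = 29.05 + 4.76
  = 33.81
  ≈ 33.8

33.8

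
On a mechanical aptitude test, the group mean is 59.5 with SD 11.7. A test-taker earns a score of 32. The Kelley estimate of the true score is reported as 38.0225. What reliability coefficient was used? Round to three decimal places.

0.781

T̂ = ρX + (1 − ρ)μ  ⇒  T̂ − μ = ρ(X − μ)
ρ = (T̂ − μ)/(X − μ) = (38.0225 − 59.5) / (32 − 59.5) = -21.4775 / -27.5 = 0.78100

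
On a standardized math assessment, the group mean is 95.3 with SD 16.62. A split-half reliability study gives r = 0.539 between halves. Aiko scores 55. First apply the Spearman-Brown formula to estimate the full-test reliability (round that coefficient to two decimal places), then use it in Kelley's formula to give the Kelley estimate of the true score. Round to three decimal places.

67.090

Spearman-Brown: ρ = 2r/(1 + r) = 2(0.539)/(1 + 0.539) = 1.0780/1.539 = 0.7005 → 0.70
T̂ = ρX + (1 − ρ)μ
  = 0.70 × 55 + 0.30 × 95.3
  = 38.50 + 28.590
  = 67.0900
  ≈ 67.090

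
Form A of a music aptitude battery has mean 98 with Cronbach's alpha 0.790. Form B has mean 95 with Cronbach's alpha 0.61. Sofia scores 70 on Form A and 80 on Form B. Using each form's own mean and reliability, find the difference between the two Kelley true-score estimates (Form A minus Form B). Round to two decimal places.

T̂_A = 0.790(70) + 0.210(98) = 75.8800
T̂_B = 0.61(80) + 0.39(95) = 85.8500
T̂_A − T̂_B = -9.9700

-9.97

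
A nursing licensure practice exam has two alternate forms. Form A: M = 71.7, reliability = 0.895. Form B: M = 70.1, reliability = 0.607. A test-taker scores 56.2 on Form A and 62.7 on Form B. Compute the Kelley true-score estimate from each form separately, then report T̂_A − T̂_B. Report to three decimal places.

T̂_A = 0.895(56.2) + 0.105(71.7) = 57.82750
T̂_B = 0.607(62.7) + 0.393(70.1) = 65.60820
T̂_A − T̂_B = -7.78070

-7.781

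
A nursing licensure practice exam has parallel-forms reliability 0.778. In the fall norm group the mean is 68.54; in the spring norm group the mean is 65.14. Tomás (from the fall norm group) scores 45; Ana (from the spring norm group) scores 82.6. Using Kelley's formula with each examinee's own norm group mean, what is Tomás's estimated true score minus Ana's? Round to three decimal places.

-28.498

T̂_Tomás = 0.778(45) + 0.222(68.54) = 50.22588
T̂_Ana = 0.778(82.6) + 0.222(65.14) = 78.72388
Difference = 50.22588 − 78.72388 = -28.49800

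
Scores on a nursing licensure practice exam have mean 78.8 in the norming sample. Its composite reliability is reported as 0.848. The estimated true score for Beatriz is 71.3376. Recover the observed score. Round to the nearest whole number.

T̂ = ρX + (1 − ρ)μ  ⇒  X = (T̂ − (1 − ρ)μ) / ρ
X = (71.3376 − 0.152 × 78.8) / 0.848 = (71.3376 − 11.9776) / 0.848 = 59.3600 / 0.848 = 70.00

70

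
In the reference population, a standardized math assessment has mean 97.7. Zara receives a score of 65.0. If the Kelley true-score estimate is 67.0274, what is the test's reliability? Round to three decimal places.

0.938

T̂ = ρX + (1 − ρ)μ  ⇒  T̂ − μ = ρ(X − μ)
ρ = (T̂ − μ)/(X − μ) = (67.0274 − 97.7) / (65.0 − 97.7) = -30.6726 / -32.7 = 0.93800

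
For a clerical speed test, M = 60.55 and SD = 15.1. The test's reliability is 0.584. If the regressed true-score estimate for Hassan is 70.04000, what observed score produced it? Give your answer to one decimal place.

76.8

T̂ = ρX + (1 − ρ)μ  ⇒  X = (T̂ − (1 − ρ)μ) / ρ
X = (70.04000 − 0.416 × 60.55) / 0.584 = (70.04000 − 25.18880) / 0.584 = 44.85120 / 0.584 = 76.800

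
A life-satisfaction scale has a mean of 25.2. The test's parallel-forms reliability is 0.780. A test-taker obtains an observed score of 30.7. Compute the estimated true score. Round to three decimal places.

29.490

Weight the observed score by reliability and the mean by (1 − reliability): T̂ = 0.780·30.7 + 0.220·25.2 = 23.9460 + 5.5440 = 29.4900.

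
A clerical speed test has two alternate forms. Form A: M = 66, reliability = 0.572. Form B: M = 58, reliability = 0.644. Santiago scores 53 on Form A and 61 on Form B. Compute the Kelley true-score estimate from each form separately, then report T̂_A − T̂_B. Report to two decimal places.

-1.37

T̂_A = 0.572(53) + 0.428(66) = 58.5640
T̂_B = 0.644(61) + 0.356(58) = 59.9320
T̂_A − T̂_B = -1.3680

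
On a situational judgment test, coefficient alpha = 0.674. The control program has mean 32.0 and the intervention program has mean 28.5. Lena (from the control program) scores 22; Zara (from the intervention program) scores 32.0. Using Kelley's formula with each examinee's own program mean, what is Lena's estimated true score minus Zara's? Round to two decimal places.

-5.60

T̂_Lena = 0.674(22) + 0.326(32.0) = 25.2600
T̂_Zara = 0.674(32.0) + 0.326(28.5) = 30.8590
Difference = 25.2600 − 30.8590 = -5.5990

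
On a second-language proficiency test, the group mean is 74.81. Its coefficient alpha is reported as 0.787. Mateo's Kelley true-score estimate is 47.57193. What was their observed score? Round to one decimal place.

40.2

T̂ = ρX + (1 − ρ)μ  ⇒  X = (T̂ − (1 − ρ)μ) / ρ
X = (47.57193 − 0.213 × 74.81) / 0.787 = (47.57193 − 15.93453) / 0.787 = 31.63740 / 0.787 = 40.200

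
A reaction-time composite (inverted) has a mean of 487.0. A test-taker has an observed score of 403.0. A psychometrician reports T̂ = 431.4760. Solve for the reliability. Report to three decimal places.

0.661

T̂ = ρX + (1 − ρ)μ  ⇒  T̂ − μ = ρ(X − μ)
ρ = (T̂ − μ)/(X − μ) = (431.4760 − 487.0) / (403.0 − 487.0) = -55.5240 / -84.0 = 0.66100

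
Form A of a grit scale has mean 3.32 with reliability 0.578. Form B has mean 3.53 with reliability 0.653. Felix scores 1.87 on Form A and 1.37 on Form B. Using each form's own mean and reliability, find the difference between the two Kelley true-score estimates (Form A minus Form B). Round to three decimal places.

T̂_A = 0.578(1.87) + 0.422(3.32) = 2.48190
T̂_B = 0.653(1.37) + 0.347(3.53) = 2.11952
T̂_A − T̂_B = 0.36238

0.362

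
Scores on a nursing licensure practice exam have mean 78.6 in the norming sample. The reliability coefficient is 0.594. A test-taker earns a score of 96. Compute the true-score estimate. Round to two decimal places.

88.94

T̂ = 0.594(96) + 0.406(78.6) = 57.024 + 31.9116 = 88.936 → 88.94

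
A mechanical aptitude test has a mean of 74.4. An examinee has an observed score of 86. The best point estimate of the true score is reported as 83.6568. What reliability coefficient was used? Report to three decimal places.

T̂ = ρX + (1 − ρ)μ  ⇒  T̂ − μ = ρ(X − μ)
ρ = (T̂ − μ)/(X − μ) = (83.6568 − 74.4) / (86 − 74.4) = 9.2568 / 11.6 = 0.79800

0.798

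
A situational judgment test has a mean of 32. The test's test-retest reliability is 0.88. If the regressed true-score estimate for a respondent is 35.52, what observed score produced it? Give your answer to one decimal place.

T̂ = ρX + (1 − ρ)μ  ⇒  X = (T̂ − (1 − ρ)μ) / ρ
X = (35.52 − 0.12 × 32) / 0.88 = (35.52 − 3.84) / 0.88 = 31.68 / 0.88 = 36.000

36.0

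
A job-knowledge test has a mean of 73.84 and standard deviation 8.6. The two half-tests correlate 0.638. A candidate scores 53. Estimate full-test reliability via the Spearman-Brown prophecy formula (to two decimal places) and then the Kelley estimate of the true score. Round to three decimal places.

Spearman-Brown: ρ = 2r/(1 + r) = 2(0.638)/(1 + 0.638) = 1.2760/1.638 = 0.7790 → 0.78
T̂ = 0.78(53) + 0.22(73.84) = 41.34 + 16.2448 = 57.5848 → 57.585

57.585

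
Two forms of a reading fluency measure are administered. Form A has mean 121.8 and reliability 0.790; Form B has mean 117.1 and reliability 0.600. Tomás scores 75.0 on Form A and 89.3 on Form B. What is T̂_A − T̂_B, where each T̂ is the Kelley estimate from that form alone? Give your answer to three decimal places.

-15.592

T̂_A = 0.790(75.0) + 0.210(121.8) = 84.82800
T̂_B = 0.600(89.3) + 0.400(117.1) = 100.42000
T̂_A − T̂_B = -15.59200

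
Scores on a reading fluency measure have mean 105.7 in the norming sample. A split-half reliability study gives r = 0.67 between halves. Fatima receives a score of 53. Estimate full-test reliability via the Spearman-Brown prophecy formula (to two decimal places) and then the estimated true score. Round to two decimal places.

63.54

Spearman-Brown: ρ = 2r/(1 + r) = 2(0.67)/(1 + 0.67) = 1.340/1.67 = 0.8024 → 0.80
T̂ = 0.80(53) + 0.20(105.7) = 42.40 + 21.140 = 63.540 → 63.54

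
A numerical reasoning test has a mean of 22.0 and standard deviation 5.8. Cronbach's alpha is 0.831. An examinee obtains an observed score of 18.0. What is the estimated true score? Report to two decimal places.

18.68

T̂ = 0.831(18.0) + 0.169(22.0) = 14.9580 + 3.7180 = 18.676 → 18.68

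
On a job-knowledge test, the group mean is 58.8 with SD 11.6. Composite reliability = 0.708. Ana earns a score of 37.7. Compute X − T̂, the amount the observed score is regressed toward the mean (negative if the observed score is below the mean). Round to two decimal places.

-6.16

Weight the observed score by reliability and the mean by (1 − reliability): T̂ = 0.708·37.7 + 0.292·58.8 = 26.6916 + 17.1696 = 43.8612.
X − T̂ = 37.7 − 43.861 = -6.161 → -6.16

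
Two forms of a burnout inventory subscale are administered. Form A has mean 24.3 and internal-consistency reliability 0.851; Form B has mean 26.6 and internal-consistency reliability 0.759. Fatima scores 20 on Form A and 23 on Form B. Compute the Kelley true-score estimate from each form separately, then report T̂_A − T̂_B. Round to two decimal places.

T̂_A = 0.851(20) + 0.149(24.3) = 20.6407
T̂_B = 0.759(23) + 0.241(26.6) = 23.8676
T̂_A − T̂_B = -3.2269

-3.23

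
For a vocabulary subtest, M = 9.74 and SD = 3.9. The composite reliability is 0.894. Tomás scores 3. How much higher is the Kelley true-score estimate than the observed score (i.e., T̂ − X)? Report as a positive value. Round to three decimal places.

Weight the observed score by reliability and the mean by (1 − reliability): T̂ = 0.894·3 + 0.106·9.74 = 2.682 + 1.03244 = 3.71444.
T̂ − X = 3.7144 − 3 = 0.7144 → 0.714

0.714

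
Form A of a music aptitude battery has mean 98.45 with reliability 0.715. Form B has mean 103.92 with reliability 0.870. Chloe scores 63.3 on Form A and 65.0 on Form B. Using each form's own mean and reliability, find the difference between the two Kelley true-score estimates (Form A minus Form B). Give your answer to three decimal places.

T̂_A = 0.715(63.3) + 0.285(98.45) = 73.31775
T̂_B = 0.870(65.0) + 0.130(103.92) = 70.05960
T̂_A − T̂_B = 3.25815

3.258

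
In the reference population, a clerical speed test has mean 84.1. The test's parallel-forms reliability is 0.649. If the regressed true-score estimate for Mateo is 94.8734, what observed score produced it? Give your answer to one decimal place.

100.7

T̂ = ρX + (1 − ρ)μ  ⇒  X = (T̂ − (1 − ρ)μ) / ρ
X = (94.8734 − 0.351 × 84.1) / 0.649 = (94.8734 − 29.5191) / 0.649 = 65.3543 / 0.649 = 100.700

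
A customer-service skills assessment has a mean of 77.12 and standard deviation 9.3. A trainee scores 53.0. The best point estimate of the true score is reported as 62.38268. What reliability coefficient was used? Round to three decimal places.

0.611

T̂ = ρX + (1 − ρ)μ  ⇒  T̂ − μ = ρ(X − μ)
ρ = (T̂ − μ)/(X − μ) = (62.38268 − 77.12) / (53.0 − 77.12) = -14.73732 / -24.12 = 0.61100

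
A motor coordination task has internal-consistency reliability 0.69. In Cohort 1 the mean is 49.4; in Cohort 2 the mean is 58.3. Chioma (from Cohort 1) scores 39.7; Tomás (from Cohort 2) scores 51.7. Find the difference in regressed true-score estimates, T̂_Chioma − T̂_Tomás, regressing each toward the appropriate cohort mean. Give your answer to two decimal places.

-11.04

T̂_Chioma = 0.69(39.7) + 0.31(49.4) = 42.7070
T̂_Tomás = 0.69(51.7) + 0.31(58.3) = 53.7460
Difference = 42.7070 − 53.7460 = -11.0390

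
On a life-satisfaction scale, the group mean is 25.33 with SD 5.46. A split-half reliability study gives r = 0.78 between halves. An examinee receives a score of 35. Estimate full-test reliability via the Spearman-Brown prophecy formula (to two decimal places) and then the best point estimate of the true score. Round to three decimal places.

33.840

Spearman-Brown: ρ = 2r/(1 + r) = 2(0.78)/(1 + 0.78) = 1.560/1.78 = 0.8764 → 0.88
T̂ = 0.88(35) + 0.12(25.33) = 30.80 + 3.0396 = 33.8396 → 33.840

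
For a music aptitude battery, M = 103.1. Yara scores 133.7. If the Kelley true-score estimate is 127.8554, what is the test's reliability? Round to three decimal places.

0.809

T̂ = ρX + (1 − ρ)μ  ⇒  T̂ − μ = ρ(X − μ)
ρ = (T̂ − μ)/(X − μ) = (127.8554 − 103.1) / (133.7 − 103.1) = 24.7554 / 30.6 = 0.80900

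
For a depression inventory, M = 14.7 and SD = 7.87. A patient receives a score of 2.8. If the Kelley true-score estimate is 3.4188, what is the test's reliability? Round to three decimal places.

T̂ = ρX + (1 − ρ)μ  ⇒  T̂ − μ = ρ(X − μ)
ρ = (T̂ − μ)/(X − μ) = (3.4188 − 14.7) / (2.8 − 14.7) = -11.2812 / -11.9 = 0.94800

0.948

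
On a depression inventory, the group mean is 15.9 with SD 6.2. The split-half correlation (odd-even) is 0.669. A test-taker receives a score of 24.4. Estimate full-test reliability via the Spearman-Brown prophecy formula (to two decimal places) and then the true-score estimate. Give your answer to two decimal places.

22.70

Spearman-Brown: ρ = 2r/(1 + r) = 2(0.669)/(1 + 0.669) = 1.3380/1.669 = 0.8017 → 0.80
T̂ = ρX + (1 − ρ)μ
  = 0.80 × 24.4 + 0.20 × 15.9
  = 19.520 + 3.180
  = 22.700
  ≈ 22.70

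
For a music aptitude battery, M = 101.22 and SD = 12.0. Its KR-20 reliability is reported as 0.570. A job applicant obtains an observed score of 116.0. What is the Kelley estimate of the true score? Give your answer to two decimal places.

109.64

T̂ = ρX + (1 − ρ)μ
  = 0.570 × 116.0 + 0.430 × 101.22
  = 66.1200 + 43.52460
  = 109.645
  ≈ 109.64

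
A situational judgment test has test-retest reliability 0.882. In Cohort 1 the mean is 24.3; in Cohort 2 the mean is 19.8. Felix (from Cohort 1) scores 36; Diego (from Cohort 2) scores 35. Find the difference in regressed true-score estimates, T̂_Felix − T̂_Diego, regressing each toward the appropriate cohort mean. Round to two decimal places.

1.41

T̂_Felix = 0.882(36) + 0.118(24.3) = 34.6194
T̂_Diego = 0.882(35) + 0.118(19.8) = 33.2064
Difference = 34.6194 − 33.2064 = 1.4130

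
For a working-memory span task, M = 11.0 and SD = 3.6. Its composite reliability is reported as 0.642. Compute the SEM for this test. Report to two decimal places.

2.15

SEM = SD · √(1 − ρ) = 3.6 × √0.358 = 3.6 × 0.5983 = 2.154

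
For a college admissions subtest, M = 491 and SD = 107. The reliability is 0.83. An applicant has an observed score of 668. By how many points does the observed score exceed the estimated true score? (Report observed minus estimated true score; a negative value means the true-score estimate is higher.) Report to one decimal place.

Regress the observed score toward the mean by the unreliability: T̂ = 0.83·668 + 0.17·491 = 554.44 + 83.47 = 637.910.
X − T̂ = 668 − 637.91 = 30.09 → 30.1

30.1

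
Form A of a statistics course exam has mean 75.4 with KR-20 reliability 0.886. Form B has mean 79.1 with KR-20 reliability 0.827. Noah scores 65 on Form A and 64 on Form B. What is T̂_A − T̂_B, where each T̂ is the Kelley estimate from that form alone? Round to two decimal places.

-0.43

T̂_A = 0.886(65) + 0.114(75.4) = 66.1856
T̂_B = 0.827(64) + 0.173(79.1) = 66.6123
T̂_A − T̂_B = -0.4267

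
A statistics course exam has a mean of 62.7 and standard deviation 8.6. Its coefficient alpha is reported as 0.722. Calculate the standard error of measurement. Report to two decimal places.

SEM = SD · √(1 − ρ) = 8.6 × √0.278 = 8.6 × 0.5273 = 4.534

4.53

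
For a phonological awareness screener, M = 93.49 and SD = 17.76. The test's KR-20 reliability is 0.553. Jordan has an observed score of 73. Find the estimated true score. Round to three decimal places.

T̂ = 0.553(73) + 0.447(93.49) = 40.369 + 41.79003 = 82.1590 → 82.159

82.159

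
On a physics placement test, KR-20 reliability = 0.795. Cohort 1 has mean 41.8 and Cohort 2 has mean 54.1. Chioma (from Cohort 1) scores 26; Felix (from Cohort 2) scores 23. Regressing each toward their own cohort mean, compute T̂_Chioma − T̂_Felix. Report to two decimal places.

-0.14

T̂_Chioma = 0.795(26) + 0.205(41.8) = 29.2390
T̂_Felix = 0.795(23) + 0.205(54.1) = 29.3755
Difference = 29.2390 − 29.3755 = -0.1365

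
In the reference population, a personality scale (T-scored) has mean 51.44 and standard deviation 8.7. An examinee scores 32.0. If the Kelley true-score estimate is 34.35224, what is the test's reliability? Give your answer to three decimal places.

T̂ = ρX + (1 − ρ)μ  ⇒  T̂ − μ = ρ(X − μ)
ρ = (T̂ − μ)/(X − μ) = (34.35224 − 51.44) / (32.0 − 51.44) = -17.08776 / -19.44 = 0.87900

0.879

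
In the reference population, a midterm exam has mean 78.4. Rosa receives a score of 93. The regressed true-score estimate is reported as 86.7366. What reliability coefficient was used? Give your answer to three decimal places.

0.571

T̂ = ρX + (1 − ρ)μ  ⇒  T̂ − μ = ρ(X − μ)
ρ = (T̂ − μ)/(X − μ) = (86.7366 − 78.4) / (93 − 78.4) = 8.3366 / 14.6 = 0.57100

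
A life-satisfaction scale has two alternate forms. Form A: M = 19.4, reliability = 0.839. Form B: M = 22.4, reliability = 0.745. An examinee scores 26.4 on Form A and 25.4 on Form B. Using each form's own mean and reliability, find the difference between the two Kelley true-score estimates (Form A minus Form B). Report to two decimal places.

0.64

T̂_A = 0.839(26.4) + 0.161(19.4) = 25.2730
T̂_B = 0.745(25.4) + 0.255(22.4) = 24.6350
T̂_A − T̂_B = 0.6380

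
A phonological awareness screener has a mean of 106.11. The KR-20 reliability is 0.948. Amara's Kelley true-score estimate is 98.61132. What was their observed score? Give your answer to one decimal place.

98.2

T̂ = ρX + (1 − ρ)μ  ⇒  X = (T̂ − (1 − ρ)μ) / ρ
X = (98.61132 − 0.052 × 106.11) / 0.948 = (98.61132 − 5.51772) / 0.948 = 93.09360 / 0.948 = 98.200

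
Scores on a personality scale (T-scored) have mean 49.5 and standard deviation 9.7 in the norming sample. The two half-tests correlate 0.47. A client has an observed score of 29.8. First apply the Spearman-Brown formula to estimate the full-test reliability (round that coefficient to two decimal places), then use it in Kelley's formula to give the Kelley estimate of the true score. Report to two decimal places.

36.89

Spearman-Brown: ρ = 2r/(1 + r) = 2(0.47)/(1 + 0.47) = 0.940/1.47 = 0.6395 → 0.64
T̂ = ρX + (1 − ρ)μ
  = 0.64 × 29.8 + 0.36 × 49.5
  = 19.072 + 17.820
  = 36.892
  ≈ 36.89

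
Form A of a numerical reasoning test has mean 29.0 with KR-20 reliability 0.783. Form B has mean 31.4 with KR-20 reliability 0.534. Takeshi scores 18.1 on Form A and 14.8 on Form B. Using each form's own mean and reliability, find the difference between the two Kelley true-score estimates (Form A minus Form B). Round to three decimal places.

-2.070

T̂_A = 0.783(18.1) + 0.217(29.0) = 20.46530
T̂_B = 0.534(14.8) + 0.466(31.4) = 22.53560
T̂_A − T̂_B = -2.07030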